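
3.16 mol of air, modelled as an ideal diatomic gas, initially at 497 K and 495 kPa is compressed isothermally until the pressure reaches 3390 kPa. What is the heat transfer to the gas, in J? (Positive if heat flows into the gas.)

V₁ = nRT₁/P₁ = 3.16×8.314×497/495 = 26.4 L.
Isothermal: T stays 497 K; PV = const ⇒ V₂ = 3.85 L, P₂ = 3390 kPa.
ΔU = 0 (ideal gas, T constant).
W = nRT ln(V₂/V₁) = 3.16×8.314×497×ln(0.146) = -25100 J.
Q = ΔU + W = -25100 J.

-25100 J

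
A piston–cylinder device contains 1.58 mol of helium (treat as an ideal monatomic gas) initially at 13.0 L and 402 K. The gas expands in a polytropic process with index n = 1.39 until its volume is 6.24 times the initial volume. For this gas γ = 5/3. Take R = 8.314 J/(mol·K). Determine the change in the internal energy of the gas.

P₁ = nRT₁/V₁ = 1.58×8.314×402/13.0 = 406 kPa.
Polytropic n=1.39: T₂ = T₁(V₁/V₂)^(n−1) = 402×(0.160)^0.39 = 197 K; P₂ = P₁(V₁/V₂)^n = 31.9 kPa.
For an ideal gas ΔU = nCvΔT with Cv = (3/2)R = 12.5 J/(mol·K).
ΔU = 1.58×12.5×(197−402) = -4040 J.

-4040 J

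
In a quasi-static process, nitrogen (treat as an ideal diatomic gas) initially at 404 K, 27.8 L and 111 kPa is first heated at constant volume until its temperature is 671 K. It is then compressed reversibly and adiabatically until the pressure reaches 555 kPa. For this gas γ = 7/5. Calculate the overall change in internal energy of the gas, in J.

9840 J

n = P₁V₁/(RT₁) = 111×27.8/(8.314×404) = 0.919 mol.
Step 1 — Isochoric: V stays 27.8 L; P/T = const ⇒ T₂ = 671 K, P₂ = 184 kPa.
W = 0 (no volume change).
ΔU = nCvΔT = 0.919×20.8×(671−404) = 5100 J.
Q = ΔU = 5100 J.
State after step 1: P = 184 kPa, V = 27.8 L, T = 671 K.
Step 2 — Adiabatic: T₂/T₁ = (P₂/P₁)^((γ−1)/γ) ⇒ T₂ = 671×(3.01)^0.286 = 919 K; V₂ = 12.7 L.
ΔU = nCvΔT = 0.919×20.8×(919−671) = 4740 J.
Q = 0 for an adiabatic process, so W = −ΔU = -4740 J.
Net over both steps: W = -4740 J, Q = 5100 J, ΔU = 9840 J.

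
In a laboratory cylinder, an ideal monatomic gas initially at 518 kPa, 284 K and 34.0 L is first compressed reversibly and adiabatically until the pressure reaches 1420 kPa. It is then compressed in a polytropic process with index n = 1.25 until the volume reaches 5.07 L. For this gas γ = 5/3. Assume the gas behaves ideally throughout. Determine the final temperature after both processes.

n = P₁V₁/(RT₁) = 518×34.0/(8.314×284) = 7.46 mol.
Step 1 — Adiabatic: T₂/T₁ = (P₂/P₁)^((γ−1)/γ) ⇒ T₂ = 284×(2.74)^0.400 = 425 K; V₂ = 18.6 L.
ΔU = nCvΔT = 7.46×12.5×(425−284) = 13100 J.
Q = 0 for an adiabatic process, so W = −ΔU = -13100 J.
State after step 1: P = 1420 kPa, V = 18.6 L, T = 425 K.
Step 2 — Polytropic n=1.25: T₂ = T₁(V₁/V₂)^(n−1) = 425×(3.66)^0.25 = 588 K; P₂ = P₁(V₁/V₂)^n = 7190 kPa.
W = (P₁V₁−P₂V₂)/(n−1) = (1420×18.6−7190×5.07)/0.25 = -40400 J.
ΔU = nCvΔT = 7.46×12.5×(588−425) = 15200 J.
Q = ΔU + W = -25300 J.
Net over both steps: W = -53500 J, Q = -25300 J, ΔU = 28300 J.

588 K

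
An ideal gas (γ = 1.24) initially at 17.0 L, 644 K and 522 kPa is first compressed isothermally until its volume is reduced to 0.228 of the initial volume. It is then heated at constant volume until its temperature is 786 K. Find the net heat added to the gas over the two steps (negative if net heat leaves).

-4970 J

n = P₁V₁/(RT₁) = 522×17.0/(8.314×644) = 1.66 mol.
Step 1 — Isothermal: T stays 644 K; PV = const ⇒ V₂ = 3.88 L, P₂ = 2290 kPa.
ΔU = 0 (ideal gas, T constant).
W = nRT ln(V₂/V₁) = 1.66×8.314×644×ln(0.228) = -13100 J.
Q = ΔU + W = -13100 J.
State after step 1: P = 2290 kPa, V = 3.88 L, T = 644 K.
Step 2 — Isochoric: V stays 3.88 L; P/T = const ⇒ T₂ = 786 K, P₂ = 2790 kPa.
W = 0 (no volume change).
ΔU = nCvΔT = 1.66×34.6×(786−644) = 8150 J.
Q = ΔU = 8150 J.
Net over both steps: W = -13100 J, Q = -4970 J, ΔU = 8150 J.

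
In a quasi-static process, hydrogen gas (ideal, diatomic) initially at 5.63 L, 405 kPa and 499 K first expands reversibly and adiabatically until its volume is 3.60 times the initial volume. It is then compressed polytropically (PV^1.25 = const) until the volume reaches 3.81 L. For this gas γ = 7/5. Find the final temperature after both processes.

n = P₁V₁/(RT₁) = 405×5.63/(8.314×499) = 0.550 mol.
Step 1 — Adiabatic: TV^(γ−1) = const ⇒ T₂ = 499×(0.278)^0.400 = 299 K; PV^γ = const ⇒ P₂ = 67.4 kPa.
ΔU = nCvΔT = 0.550×20.8×(299−499) = -2290 J.
Q = 0 for an adiabatic process, so W = −ΔU = 2290 J.
State after step 1: P = 67.4 kPa, V = 20.3 L, T = 299 K.
Step 2 — Polytropic n=1.25: T₂ = T₁(V₁/V₂)^(n−1) = 299×(5.32)^0.25 = 454 K; P₂ = P₁(V₁/V₂)^n = 544 kPa.
W = (P₁V₁−P₂V₂)/(n−1) = (67.4×20.3−544×3.81)/0.25 = -2830 J.
ΔU = nCvΔT = 0.550×20.8×(454−299) = 1770 J.
Q = ΔU + W = -1060 J.
Net over both steps: W = -549 J, Q = -1060 J, ΔU = -514 J.

454 K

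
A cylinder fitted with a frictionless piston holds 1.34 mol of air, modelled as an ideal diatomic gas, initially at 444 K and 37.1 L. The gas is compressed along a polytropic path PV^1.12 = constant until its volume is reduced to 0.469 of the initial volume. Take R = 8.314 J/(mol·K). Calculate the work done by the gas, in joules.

-3920 J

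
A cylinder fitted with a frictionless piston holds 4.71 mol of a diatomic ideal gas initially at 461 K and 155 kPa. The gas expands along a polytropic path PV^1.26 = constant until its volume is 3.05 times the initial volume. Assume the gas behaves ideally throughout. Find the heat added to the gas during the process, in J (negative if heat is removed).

6120 J

V₁ = nRT₁/P₁ = 4.71×8.314×461/155 = 116 L.
Polytropic n=1.26: T₂ = T₁(V₁/V₂)^(n−1) = 461×(0.328)^0.26 = 345 K; P₂ = P₁(V₁/V₂)^n = 38.0 kPa.
W = (P₁V₁−P₂V₂)/(n−1) = (155×116−38.0×355)/0.26 = 17500 J.
ΔU = nCvΔT = 4.71×20.8×(345−461) = -11400 J.
Q = ΔU + W = 6120 J.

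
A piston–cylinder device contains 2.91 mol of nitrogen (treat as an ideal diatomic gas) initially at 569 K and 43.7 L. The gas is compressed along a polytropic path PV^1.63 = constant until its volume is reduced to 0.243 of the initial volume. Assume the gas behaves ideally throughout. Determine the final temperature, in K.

1390 K

P₁ = nRT₁/V₁ = 2.91×8.314×569/43.7 = 315 kPa.
Polytropic n=1.63: T₂ = T₁(V₁/V₂)^(n−1) = 569×(4.12)^0.63 = 1390 K; P₂ = P₁(V₁/V₂)^n = 3160 kPa.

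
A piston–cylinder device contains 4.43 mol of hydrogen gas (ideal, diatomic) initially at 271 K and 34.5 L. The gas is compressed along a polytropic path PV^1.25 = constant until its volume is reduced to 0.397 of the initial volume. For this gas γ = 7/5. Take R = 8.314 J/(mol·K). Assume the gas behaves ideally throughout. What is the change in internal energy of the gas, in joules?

P₁ = nRT₁/V₁ = 4.43×8.314×271/34.5 = 289 kPa.
Polytropic n=1.25: T₂ = T₁(V₁/V₂)^(n−1) = 271×(2.52)^0.25 = 341 K; P₂ = P₁(V₁/V₂)^n = 918 kPa.
For an ideal gas ΔU = nCvΔT with Cv = (5/2)R = 20.8 J/(mol·K).
ΔU = 4.43×20.8×(341−271) = 6480 J.

6480 J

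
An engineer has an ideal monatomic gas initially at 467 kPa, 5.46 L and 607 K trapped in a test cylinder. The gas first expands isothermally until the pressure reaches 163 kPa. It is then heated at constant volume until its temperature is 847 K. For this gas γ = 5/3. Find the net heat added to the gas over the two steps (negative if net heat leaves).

n = P₁V₁/(RT₁) = 467×5.46/(8.314×607) = 0.505 mol.
Step 1 — Isothermal: T stays 607 K; PV = const ⇒ V₂ = 15.6 L, P₂ = 163 kPa.
ΔU = 0 (ideal gas, T constant).
W = nRT ln(V₂/V₁) = 0.505×8.314×607×ln(2.87) = 2680 J.
Q = ΔU + W = 2680 J.
State after step 1: P = 163 kPa, V = 15.6 L, T = 607 K.
Step 2 — Isochoric: V stays 15.6 L; P/T = const ⇒ T₂ = 847 K, P₂ = 227 kPa.
W = 0 (no volume change).
ΔU = nCvΔT = 0.505×12.5×(847−607) = 1510 J.
Q = ΔU = 1510 J.
Net over both steps: W = 2680 J, Q = 4200 J, ΔU = 1510 J.

4200 J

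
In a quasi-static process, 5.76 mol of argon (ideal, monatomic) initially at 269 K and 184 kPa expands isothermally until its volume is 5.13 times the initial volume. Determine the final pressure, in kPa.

V₁ = nRT₁/P₁ = 5.76×8.314×269/184 = 70.0 L.
Isothermal: T stays 269 K; PV = const ⇒ V₂ = 359 L, P₂ = 35.9 kPa.

35.9 kPa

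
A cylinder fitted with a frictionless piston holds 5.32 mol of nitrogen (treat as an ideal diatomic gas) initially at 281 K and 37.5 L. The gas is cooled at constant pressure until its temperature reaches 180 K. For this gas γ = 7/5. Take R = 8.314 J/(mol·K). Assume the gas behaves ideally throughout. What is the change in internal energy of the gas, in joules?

P₁ = nRT₁/V₁ = 5.32×8.314×281/37.5 = 331 kPa.
Isobaric: P stays 331 kPa; V/T = const ⇒ T₂ = 180 K, V₂ = 24.0 L.
For an ideal gas ΔU = nCvΔT with Cv = (5/2)R = 20.8 J/(mol·K).
ΔU = 5.32×20.8×(180−281) = -11200 J.

-11200 J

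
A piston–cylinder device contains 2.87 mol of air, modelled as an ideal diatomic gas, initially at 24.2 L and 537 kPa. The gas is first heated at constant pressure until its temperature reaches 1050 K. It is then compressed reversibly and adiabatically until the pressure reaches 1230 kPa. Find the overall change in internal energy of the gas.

46900 J

T₁ = P₁V₁/(nR) = 537×24.2/(2.87×8.314) = 545 K.
Step 1 — Isobaric: P stays 537 kPa; V/T = const ⇒ T₂ = 1050 K, V₂ = 46.7 L.
W = PΔV = 537×(46.7−24.2) kPa·L = 12100 J.
ΔU = nCvΔT = 2.87×20.8×(1050−545) = 30100 J.
Q = ΔU + W = nCpΔT = 42200 J.
State after step 1: P = 537 kPa, V = 46.7 L, T = 1050 K.
Step 2 — Adiabatic: T₂/T₁ = (P₂/P₁)^((γ−1)/γ) ⇒ T₂ = 1050×(2.29)^0.286 = 1330 K; V₂ = 25.8 L.
ΔU = nCvΔT = 2.87×20.8×(1330−1050) = 16700 J.
Q = 0 for an adiabatic process, so W = −ΔU = -16700 J.
Net over both steps: W = -4680 J, Q = 42200 J, ΔU = 46900 J.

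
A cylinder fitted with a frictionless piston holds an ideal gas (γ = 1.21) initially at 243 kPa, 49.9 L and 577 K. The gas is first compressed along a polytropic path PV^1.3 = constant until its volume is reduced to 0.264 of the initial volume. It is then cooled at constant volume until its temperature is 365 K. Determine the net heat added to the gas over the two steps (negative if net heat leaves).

-41100 J

n = P₁V₁/(RT₁) = 243×49.9/(8.314×577) = 2.53 mol.
Step 1 — Polytropic n=1.3: T₂ = T₁(V₁/V₂)^(n−1) = 577×(3.79)^0.30 = 860 K; P₂ = P₁(V₁/V₂)^n = 1370 kPa.
W = (P₁V₁−P₂V₂)/(n−1) = (243×49.9−1370×13.2)/0.30 = -19900 J.
ΔU = nCvΔT = 2.53×39.6×(860−577) = 28400 J.
Q = ΔU + W = 8510 J.
State after step 1: P = 1370 kPa, V = 13.2 L, T = 860 K.
Step 2 — Isochoric: V stays 13.2 L; P/T = const ⇒ T₂ = 365 K, P₂ = 582 kPa.
W = 0 (no volume change).
ΔU = nCvΔT = 2.53×39.6×(365−860) = -49600 J.
Q = ΔU = -49600 J.
Net over both steps: W = -19900 J, Q = -41100 J, ΔU = -21200 J.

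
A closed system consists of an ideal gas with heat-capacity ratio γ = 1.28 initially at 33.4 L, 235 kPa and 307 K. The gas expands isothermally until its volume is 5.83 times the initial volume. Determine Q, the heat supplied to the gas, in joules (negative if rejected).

n = P₁V₁/(RT₁) = 235×33.4/(8.314×307) = 3.08 mol.
Isothermal: T stays 307 K; PV = const ⇒ V₂ = 195 L, P₂ = 40.3 kPa.
ΔU = 0 (ideal gas, T constant).
W = nRT ln(V₂/V₁) = 3.08×8.314×307×ln(5.83) = 13800 J.
Q = ΔU + W = 13800 J.

13800 J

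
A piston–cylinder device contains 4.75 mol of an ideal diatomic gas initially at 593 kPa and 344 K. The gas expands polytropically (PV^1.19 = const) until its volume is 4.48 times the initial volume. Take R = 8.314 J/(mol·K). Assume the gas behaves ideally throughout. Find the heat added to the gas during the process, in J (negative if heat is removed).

9310 J

V₁ = nRT₁/P₁ = 4.75×8.314×344/593 = 22.9 L.
Polytropic n=1.19: T₂ = T₁(V₁/V₂)^(n−1) = 344×(0.223)^0.19 = 259 K; P₂ = P₁(V₁/V₂)^n = 99.5 kPa.
W = (P₁V₁−P₂V₂)/(n−1) = (593×22.9−99.5×103)/0.19 = 17700 J.
ΔU = nCvΔT = 4.75×20.8×(259−344) = -8420 J.
Q = ΔU + W = 9310 J.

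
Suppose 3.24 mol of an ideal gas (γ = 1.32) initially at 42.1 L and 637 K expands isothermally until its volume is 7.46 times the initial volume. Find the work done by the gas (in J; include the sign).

P₁ = nRT₁/V₁ = 3.24×8.314×637/42.1 = 408 kPa.
Isothermal: T stays 637 K; PV = const ⇒ V₂ = 314 L, P₂ = 54.6 kPa.
W = nRT ln(V₂/V₁) = 3.24×8.314×637×ln(7.46) = 34500 J.

34500 J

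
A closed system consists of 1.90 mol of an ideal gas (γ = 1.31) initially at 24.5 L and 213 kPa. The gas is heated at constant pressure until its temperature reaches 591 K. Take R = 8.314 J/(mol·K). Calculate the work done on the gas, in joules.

-4120 J

T₁ = P₁V₁/(nR) = 213×24.5/(1.90×8.314) = 330 K.
Isobaric: P stays 213 kPa; V/T = const ⇒ T₂ = 591 K, V₂ = 43.8 L.
W = PΔV = 213×(43.8−24.5) kPa·L = 4120 J.
Work done on the gas = −W_by = -4120 J.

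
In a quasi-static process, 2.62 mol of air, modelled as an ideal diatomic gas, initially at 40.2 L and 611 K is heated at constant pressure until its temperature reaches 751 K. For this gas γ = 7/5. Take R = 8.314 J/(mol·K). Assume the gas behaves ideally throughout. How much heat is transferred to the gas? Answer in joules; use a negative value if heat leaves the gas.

P₁ = nRT₁/V₁ = 2.62×8.314×611/40.2 = 331 kPa.
Isobaric: P stays 331 kPa; V/T = const ⇒ T₂ = 751 K, V₂ = 49.4 L.
W = PΔV = 331×(49.4−40.2) kPa·L = 3050 J.
ΔU = nCvΔT = 2.62×20.8×(751−611) = 7620 J.
Q = ΔU + W = nCpΔT = 10700 J.

10700 J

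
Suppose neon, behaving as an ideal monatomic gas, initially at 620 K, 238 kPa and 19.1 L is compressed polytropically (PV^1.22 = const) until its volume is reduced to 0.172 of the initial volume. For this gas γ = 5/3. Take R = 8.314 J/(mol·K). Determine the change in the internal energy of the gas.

n = P₁V₁/(RT₁) = 238×19.1/(8.314×620) = 0.882 mol.
Polytropic n=1.22: T₂ = T₁(V₁/V₂)^(n−1) = 620×(5.81)^0.22 = 913 K; P₂ = P₁(V₁/V₂)^n = 2040 kPa.
For an ideal gas ΔU = nCvΔT with Cv = (3/2)R = 12.5 J/(mol·K).
ΔU = 0.882×12.5×(913−620) = 3220 J.

3220 J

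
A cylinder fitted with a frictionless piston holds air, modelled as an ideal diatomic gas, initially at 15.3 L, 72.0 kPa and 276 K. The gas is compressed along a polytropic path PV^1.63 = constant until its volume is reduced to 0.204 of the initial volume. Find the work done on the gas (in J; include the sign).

3010 J

n = P₁V₁/(RT₁) = 72.0×15.3/(8.314×276) = 0.480 mol.
Polytropic n=1.63: T₂ = T₁(V₁/V₂)^(n−1) = 276×(4.90)^0.63 = 751 K; P₂ = P₁(V₁/V₂)^n = 961 kPa.
W = (P₁V₁−P₂V₂)/(n−1) = (72.0×15.3−961×3.12)/0.63 = -3010 J.
Work done on the gas = −W_by = 3010 J.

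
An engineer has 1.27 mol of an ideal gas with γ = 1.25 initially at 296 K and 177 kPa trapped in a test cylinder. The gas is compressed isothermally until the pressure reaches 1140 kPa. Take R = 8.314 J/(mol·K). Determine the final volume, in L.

2.74 L

V₁ = nRT₁/P₁ = 1.27×8.314×296/177 = 17.7 L.
Isothermal: T stays 296 K; PV = const ⇒ V₂ = 2.74 L, P₂ = 1140 kPa.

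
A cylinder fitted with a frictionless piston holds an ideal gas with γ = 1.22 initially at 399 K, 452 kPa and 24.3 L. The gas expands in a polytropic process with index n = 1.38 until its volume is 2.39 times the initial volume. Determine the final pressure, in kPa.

Polytropic n=1.38: T₂ = T₁(V₁/V₂)^(n−1) = 399×(0.418)^0.38 = 287 K; P₂ = P₁(V₁/V₂)^n = 136 kPa.

136 kPa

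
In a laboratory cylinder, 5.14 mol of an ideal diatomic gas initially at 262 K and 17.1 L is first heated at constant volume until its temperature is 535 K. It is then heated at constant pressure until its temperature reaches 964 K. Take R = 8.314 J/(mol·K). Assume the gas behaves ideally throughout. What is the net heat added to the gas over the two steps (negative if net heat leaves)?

P₁ = nRT₁/V₁ = 5.14×8.314×262/17.1 = 655 kPa.
Step 1 — Isochoric: V stays 17.1 L; P/T = const ⇒ T₂ = 535 K, P₂ = 1340 kPa.
W = 0 (no volume change).
ΔU = nCvΔT = 5.14×20.8×(535−262) = 29200 J.
Q = ΔU = 29200 J.
State after step 1: P = 1340 kPa, V = 17.1 L, T = 535 K.
Step 2 — Isobaric: P stays 1340 kPa; V/T = const ⇒ T₂ = 964 K, V₂ = 30.8 L.
W = PΔV = 1340×(30.8−17.1) kPa·L = 18300 J.
ΔU = nCvΔT = 5.14×20.8×(964−535) = 45800 J.
Q = ΔU + W = nCpΔT = 64200 J.
Net over both steps: W = 18300 J, Q = 93300 J, ΔU = 75000 J.

93300 J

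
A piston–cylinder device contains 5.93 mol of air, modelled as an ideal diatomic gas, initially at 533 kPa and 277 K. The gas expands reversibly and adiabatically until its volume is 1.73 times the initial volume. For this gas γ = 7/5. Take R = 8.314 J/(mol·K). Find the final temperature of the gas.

V₁ = nRT₁/P₁ = 5.93×8.314×277/533 = 25.6 L.
Adiabatic: TV^(γ−1) = const ⇒ T₂ = 277×(0.578)^0.400 = 222 K; PV^γ = const ⇒ P₂ = 247 kPa.

222 K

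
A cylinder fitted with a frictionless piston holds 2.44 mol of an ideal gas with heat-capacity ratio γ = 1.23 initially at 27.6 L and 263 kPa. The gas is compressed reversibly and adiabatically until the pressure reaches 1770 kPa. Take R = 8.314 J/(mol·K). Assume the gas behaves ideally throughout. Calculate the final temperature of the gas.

511 K

T₁ = P₁V₁/(nR) = 263×27.6/(2.44×8.314) = 358 K.
Adiabatic: T₂/T₁ = (P₂/P₁)^((γ−1)/γ) ⇒ T₂ = 358×(6.73)^0.187 = 511 K; V₂ = 5.86 L.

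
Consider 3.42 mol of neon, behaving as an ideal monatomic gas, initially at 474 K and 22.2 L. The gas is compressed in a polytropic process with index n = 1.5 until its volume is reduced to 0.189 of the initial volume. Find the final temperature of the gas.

P₁ = nRT₁/V₁ = 3.42×8.314×474/22.2 = 607 kPa.
Polytropic n=1.5: T₂ = T₁(V₁/V₂)^(n−1) = 474×(5.29)^0.50 = 1090 K; P₂ = P₁(V₁/V₂)^n = 7390 kPa.

1090 K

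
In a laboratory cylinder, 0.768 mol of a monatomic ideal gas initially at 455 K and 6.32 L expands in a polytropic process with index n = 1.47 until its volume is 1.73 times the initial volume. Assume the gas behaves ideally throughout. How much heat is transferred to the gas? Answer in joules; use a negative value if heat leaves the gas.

414 J

P₁ = nRT₁/V₁ = 0.768×8.314×455/6.32 = 460 kPa.
Polytropic n=1.47: T₂ = T₁(V₁/V₂)^(n−1) = 455×(0.578)^0.47 = 352 K; P₂ = P₁(V₁/V₂)^n = 205 kPa.
W = (P₁V₁−P₂V₂)/(n−1) = (460×6.32−205×10.9)/0.47 = 1400 J.
ΔU = nCvΔT = 0.768×12.5×(352−455) = -990 J.
Q = ΔU + W = 414 J.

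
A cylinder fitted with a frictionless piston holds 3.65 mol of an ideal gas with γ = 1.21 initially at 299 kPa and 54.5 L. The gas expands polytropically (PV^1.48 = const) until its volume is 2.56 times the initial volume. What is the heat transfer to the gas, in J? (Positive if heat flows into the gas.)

-15900 J

T₁ = P₁V₁/(nR) = 299×54.5/(3.65×8.314) = 537 K.
Polytropic n=1.48: T₂ = T₁(V₁/V₂)^(n−1) = 537×(0.391)^0.48 = 342 K; P₂ = P₁(V₁/V₂)^n = 74.4 kPa.
W = (P₁V₁−P₂V₂)/(n−1) = (299×54.5−74.4×140)/0.48 = 12300 J.
ΔU = nCvΔT = 3.65×39.6×(342−537) = -28200 J.
Q = ΔU + W = -15900 J.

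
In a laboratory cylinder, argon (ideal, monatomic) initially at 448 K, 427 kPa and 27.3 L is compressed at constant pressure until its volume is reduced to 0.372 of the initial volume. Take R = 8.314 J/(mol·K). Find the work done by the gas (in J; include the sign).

n = P₁V₁/(RT₁) = 427×27.3/(8.314×448) = 3.13 mol.
Isobaric: P stays 427 kPa; V/T = const ⇒ T₂ = 167 K, V₂ = 10.2 L.
W = PΔV = 427×(10.2−27.3) kPa·L = -7320 J.

-7320 J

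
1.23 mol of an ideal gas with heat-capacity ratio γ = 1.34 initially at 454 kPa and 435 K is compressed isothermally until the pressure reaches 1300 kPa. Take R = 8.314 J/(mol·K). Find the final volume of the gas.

V₁ = nRT₁/P₁ = 1.23×8.314×435/454 = 9.80 L.
Isothermal: T stays 435 K; PV = const ⇒ V₂ = 3.42 L, P₂ = 1300 kPa.

3.42 L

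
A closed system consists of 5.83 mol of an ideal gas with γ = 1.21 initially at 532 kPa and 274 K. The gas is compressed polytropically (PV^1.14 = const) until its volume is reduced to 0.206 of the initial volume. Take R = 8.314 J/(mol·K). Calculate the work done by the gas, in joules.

V₁ = nRT₁/P₁ = 5.83×8.314×274/532 = 25.0 L.
Polytropic n=1.14: T₂ = T₁(V₁/V₂)^(n−1) = 274×(4.85)^0.14 = 342 K; P₂ = P₁(V₁/V₂)^n = 3220 kPa.
W = (P₁V₁−P₂V₂)/(n−1) = (532×25.0−3220×5.14)/0.14 = -23500 J.

-23500 J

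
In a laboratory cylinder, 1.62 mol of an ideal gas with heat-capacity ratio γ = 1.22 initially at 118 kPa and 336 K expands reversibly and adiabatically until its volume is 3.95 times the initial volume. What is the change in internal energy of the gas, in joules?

-5370 J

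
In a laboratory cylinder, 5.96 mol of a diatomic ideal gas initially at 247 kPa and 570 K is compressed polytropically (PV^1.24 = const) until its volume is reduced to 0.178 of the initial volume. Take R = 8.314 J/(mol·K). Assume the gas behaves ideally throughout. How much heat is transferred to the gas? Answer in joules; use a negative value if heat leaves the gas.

-24200 J

V₁ = nRT₁/P₁ = 5.96×8.314×570/247 = 114 L.
Polytropic n=1.24: T₂ = T₁(V₁/V₂)^(n−1) = 570×(5.62)^0.24 = 863 K; P₂ = P₁(V₁/V₂)^n = 2100 kPa.
W = (P₁V₁−P₂V₂)/(n−1) = (247×114−2100×20.4)/0.24 = -60400 J.
ΔU = nCvΔT = 5.96×20.8×(863−570) = 36200 J.
Q = ΔU + W = -24200 J.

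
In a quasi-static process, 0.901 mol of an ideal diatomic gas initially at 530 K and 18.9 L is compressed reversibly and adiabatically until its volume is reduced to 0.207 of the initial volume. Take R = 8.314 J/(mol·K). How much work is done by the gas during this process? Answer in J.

P₁ = nRT₁/V₁ = 0.901×8.314×530/18.9 = 210 kPa.
Adiabatic: TV^(γ−1) = const ⇒ T₂ = 530×(4.83)^0.400 = 995 K; PV^γ = const ⇒ P₂ = 1910 kPa.
ΔU = nCvΔT = 0.901×20.8×(995−530) = 8710 J.
Q = 0 for an adiabatic process, so W = −ΔU = -8710 J.

-8710 J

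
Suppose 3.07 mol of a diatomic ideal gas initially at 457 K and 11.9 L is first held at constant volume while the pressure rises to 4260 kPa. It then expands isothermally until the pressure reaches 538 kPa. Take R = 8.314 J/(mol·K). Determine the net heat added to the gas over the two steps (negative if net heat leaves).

P₁ = nRT₁/V₁ = 3.07×8.314×457/11.9 = 980 kPa.
Step 1 — Isochoric: V stays 11.9 L; P/T = const ⇒ T₂ = 1990 K, P₂ = 4260 kPa.
W = 0 (no volume change).
ΔU = nCvΔT = 3.07×20.8×(1990−457) = 97600 J.
Q = ΔU = 97600 J.
State after step 1: P = 4260 kPa, V = 11.9 L, T = 1990 K.
Step 2 — Isothermal: T stays 1990 K; PV = const ⇒ V₂ = 94.2 L, P₂ = 538 kPa.
ΔU = 0 (ideal gas, T constant).
W = nRT ln(V₂/V₁) = 3.07×8.314×1990×ln(7.92) = 105000 J.
Q = ΔU + W = 105000 J.
Net over both steps: W = 105000 J, Q = 202000 J, ΔU = 97600 J.

202000 J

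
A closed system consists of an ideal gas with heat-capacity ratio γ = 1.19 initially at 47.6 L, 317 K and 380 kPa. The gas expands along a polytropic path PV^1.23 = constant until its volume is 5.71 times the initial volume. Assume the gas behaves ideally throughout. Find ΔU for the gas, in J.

n = P₁V₁/(RT₁) = 380×47.6/(8.314×317) = 6.86 mol.
Polytropic n=1.23: T₂ = T₁(V₁/V₂)^(n−1) = 317×(0.175)^0.23 = 212 K; P₂ = P₁(V₁/V₂)^n = 44.6 kPa.
For an ideal gas ΔU = nCvΔT with Cv = R/(γ−1) = 43.8 J/(mol·K).
ΔU = 6.86×43.8×(212−317) = -31400 J.

-31400 J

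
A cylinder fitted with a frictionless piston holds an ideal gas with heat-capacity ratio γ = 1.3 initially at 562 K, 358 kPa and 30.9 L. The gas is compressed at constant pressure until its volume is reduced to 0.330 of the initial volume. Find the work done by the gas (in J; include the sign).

n = P₁V₁/(RT₁) = 358×30.9/(8.314×562) = 2.37 mol.
Isobaric: P stays 358 kPa; V/T = const ⇒ T₂ = 185 K, V₂ = 10.2 L.
W = PΔV = 358×(10.2−30.9) kPa·L = -7410 J.

-7410 J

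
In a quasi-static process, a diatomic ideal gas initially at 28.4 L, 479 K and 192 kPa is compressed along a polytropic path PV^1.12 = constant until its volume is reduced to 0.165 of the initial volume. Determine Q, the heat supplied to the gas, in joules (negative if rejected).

-7680 J

n = P₁V₁/(RT₁) = 192×28.4/(8.314×479) = 1.37 mol.
Polytropic n=1.12: T₂ = T₁(V₁/V₂)^(n−1) = 479×(6.06)^0.12 = 595 K; P₂ = P₁(V₁/V₂)^n = 1440 kPa.
W = (P₁V₁−P₂V₂)/(n−1) = (192×28.4−1440×4.69)/0.12 = -11000 J.
ΔU = nCvΔT = 1.37×20.8×(595−479) = 3290 J.
Q = ΔU + W = -7680 J.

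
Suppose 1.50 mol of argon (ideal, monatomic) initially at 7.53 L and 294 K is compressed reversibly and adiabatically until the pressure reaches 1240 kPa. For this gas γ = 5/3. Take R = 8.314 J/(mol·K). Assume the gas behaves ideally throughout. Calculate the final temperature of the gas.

P₁ = nRT₁/V₁ = 1.50×8.314×294/7.53 = 487 kPa.
Adiabatic: T₂/T₁ = (P₂/P₁)^((γ−1)/γ) ⇒ T₂ = 294×(2.55)^0.400 = 427 K; V₂ = 4.30 L.

427 K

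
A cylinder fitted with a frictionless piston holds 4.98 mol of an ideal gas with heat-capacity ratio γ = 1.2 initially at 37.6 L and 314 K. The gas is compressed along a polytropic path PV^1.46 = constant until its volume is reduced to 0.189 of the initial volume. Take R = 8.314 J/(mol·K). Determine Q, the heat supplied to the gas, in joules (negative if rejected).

P₁ = nRT₁/V₁ = 4.98×8.314×314/37.6 = 346 kPa.
Polytropic n=1.46: T₂ = T₁(V₁/V₂)^(n−1) = 314×(5.29)^0.46 = 676 K; P₂ = P₁(V₁/V₂)^n = 3940 kPa.
W = (P₁V₁−P₂V₂)/(n−1) = (346×37.6−3940×7.11)/0.46 = -32600 J.
ΔU = nCvΔT = 4.98×41.6×(676−314) = 74900 J.
Q = ΔU + W = 42300 J.

42300 J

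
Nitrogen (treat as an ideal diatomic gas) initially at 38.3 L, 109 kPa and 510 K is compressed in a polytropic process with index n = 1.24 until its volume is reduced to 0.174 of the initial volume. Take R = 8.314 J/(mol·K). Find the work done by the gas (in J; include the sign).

n = P₁V₁/(RT₁) = 109×38.3/(8.314×510) = 0.985 mol.
Polytropic n=1.24: T₂ = T₁(V₁/V₂)^(n−1) = 510×(5.75)^0.24 = 776 K; P₂ = P₁(V₁/V₂)^n = 953 kPa.
W = (P₁V₁−P₂V₂)/(n−1) = (109×38.3−953×6.66)/0.24 = -9070 J.

-9070 J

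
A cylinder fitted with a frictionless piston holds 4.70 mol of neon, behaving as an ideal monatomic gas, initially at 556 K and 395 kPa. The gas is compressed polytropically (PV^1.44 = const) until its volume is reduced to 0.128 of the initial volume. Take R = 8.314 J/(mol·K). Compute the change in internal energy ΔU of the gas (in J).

V₁ = nRT₁/P₁ = 4.70×8.314×556/395 = 55.0 L.
Polytropic n=1.44: T₂ = T₁(V₁/V₂)^(n−1) = 556×(7.81)^0.44 = 1370 K; P₂ = P₁(V₁/V₂)^n = 7620 kPa.
For an ideal gas ΔU = nCvΔT with Cv = (3/2)R = 12.5 J/(mol·K).
ΔU = 4.70×12.5×(1370−556) = 47900 J.

47900 J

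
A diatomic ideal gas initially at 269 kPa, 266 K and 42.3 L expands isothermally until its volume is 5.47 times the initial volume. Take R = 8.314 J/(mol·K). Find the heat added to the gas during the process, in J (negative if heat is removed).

19300 J

n = P₁V₁/(RT₁) = 269×42.3/(8.314×266) = 5.15 mol.
Isothermal: T stays 266 K; PV = const ⇒ V₂ = 231 L, P₂ = 49.2 kPa.
ΔU = 0 (ideal gas, T constant).
W = nRT ln(V₂/V₁) = 5.15×8.314×266×ln(5.47) = 19300 J.
Q = ΔU + W = 19300 J.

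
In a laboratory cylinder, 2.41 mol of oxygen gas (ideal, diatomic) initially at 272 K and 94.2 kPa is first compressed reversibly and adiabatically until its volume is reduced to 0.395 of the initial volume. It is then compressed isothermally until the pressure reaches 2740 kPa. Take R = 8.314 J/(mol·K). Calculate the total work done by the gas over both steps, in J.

V₁ = nRT₁/P₁ = 2.41×8.314×272/94.2 = 57.9 L.
Step 1 — Adiabatic: TV^(γ−1) = const ⇒ T₂ = 272×(2.53)^0.400 = 394 K; PV^γ = const ⇒ P₂ = 346 kPa.
ΔU = nCvΔT = 2.41×20.8×(394−272) = 6130 J.
Q = 0 for an adiabatic process, so W = −ΔU = -6130 J.
State after step 1: P = 346 kPa, V = 22.9 L, T = 394 K.
Step 2 — Isothermal: T stays 394 K; PV = const ⇒ V₂ = 2.88 L, P₂ = 2740 kPa.
ΔU = 0 (ideal gas, T constant).
W = nRT ln(V₂/V₁) = 2.41×8.314×394×ln(0.126) = -16400 J.
Q = ΔU + W = -16400 J.
Net over both steps: W = -22500 J, Q = -16400 J, ΔU = 6130 J.

-22500 J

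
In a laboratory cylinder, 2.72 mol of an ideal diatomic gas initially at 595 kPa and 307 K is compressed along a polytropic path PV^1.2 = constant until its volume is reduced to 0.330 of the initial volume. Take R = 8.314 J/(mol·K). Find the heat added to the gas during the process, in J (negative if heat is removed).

-4310 J

V₁ = nRT₁/P₁ = 2.72×8.314×307/595 = 11.7 L.
Polytropic n=1.2: T₂ = T₁(V₁/V₂)^(n−1) = 307×(3.03)^0.20 = 383 K; P₂ = P₁(V₁/V₂)^n = 2250 kPa.
W = (P₁V₁−P₂V₂)/(n−1) = (595×11.7−2250×3.85)/0.20 = -8620 J.
ΔU = nCvΔT = 2.72×20.8×(383−307) = 4310 J.
Q = ΔU + W = -4310 J.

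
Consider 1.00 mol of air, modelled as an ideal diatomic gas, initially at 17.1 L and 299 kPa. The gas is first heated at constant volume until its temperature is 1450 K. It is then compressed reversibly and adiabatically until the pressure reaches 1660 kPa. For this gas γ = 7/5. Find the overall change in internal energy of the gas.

25700 J

T₁ = P₁V₁/(nR) = 299×17.1/(1.00×8.314) = 615 K.
Step 1 — Isochoric: V stays 17.1 L; P/T = const ⇒ T₂ = 1450 K, P₂ = 705 kPa.
W = 0 (no volume change).
ΔU = nCvΔT = 1.00×20.8×(1450−615) = 17400 J.
Q = ΔU = 17400 J.
State after step 1: P = 705 kPa, V = 17.1 L, T = 1450 K.
Step 2 — Adiabatic: T₂/T₁ = (P₂/P₁)^((γ−1)/γ) ⇒ T₂ = 1450×(2.35)^0.286 = 1850 K; V₂ = 9.28 L.
ΔU = nCvΔT = 1.00×20.8×(1850−1450) = 8350 J.
Q = 0 for an adiabatic process, so W = −ΔU = -8350 J.
Net over both steps: W = -8350 J, Q = 17400 J, ΔU = 25700 J.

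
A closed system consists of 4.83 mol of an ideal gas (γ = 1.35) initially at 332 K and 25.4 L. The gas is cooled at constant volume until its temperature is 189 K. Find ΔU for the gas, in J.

P₁ = nRT₁/V₁ = 4.83×8.314×332/25.4 = 525 kPa.
Isochoric: V stays 25.4 L; P/T = const ⇒ T₂ = 189 K, P₂ = 299 kPa.
For an ideal gas ΔU = nCvΔT with Cv = R/(γ−1) = 23.8 J/(mol·K).
ΔU = 4.83×23.8×(189−332) = -16400 J.

-16400 J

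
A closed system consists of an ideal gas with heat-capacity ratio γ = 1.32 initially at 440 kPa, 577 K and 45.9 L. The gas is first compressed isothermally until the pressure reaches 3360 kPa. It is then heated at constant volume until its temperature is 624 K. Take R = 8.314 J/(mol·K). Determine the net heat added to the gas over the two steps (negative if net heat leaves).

n = P₁V₁/(RT₁) = 440×45.9/(8.314×577) = 4.21 mol.
Step 1 — Isothermal: T stays 577 K; PV = const ⇒ V₂ = 6.01 L, P₂ = 3360 kPa.
ΔU = 0 (ideal gas, T constant).
W = nRT ln(V₂/V₁) = 4.21×8.314×577×ln(0.131) = -41100 J.
Q = ΔU + W = -41100 J.
State after step 1: P = 3360 kPa, V = 6.01 L, T = 577 K.
Step 2 — Isochoric: V stays 6.01 L; P/T = const ⇒ T₂ = 624 K, P₂ = 3630 kPa.
W = 0 (no volume change).
ΔU = nCvΔT = 4.21×26.0×(624−577) = 5140 J.
Q = ΔU = 5140 J.
Net over both steps: W = -41100 J, Q = -35900 J, ΔU = 5140 J.

-35900 J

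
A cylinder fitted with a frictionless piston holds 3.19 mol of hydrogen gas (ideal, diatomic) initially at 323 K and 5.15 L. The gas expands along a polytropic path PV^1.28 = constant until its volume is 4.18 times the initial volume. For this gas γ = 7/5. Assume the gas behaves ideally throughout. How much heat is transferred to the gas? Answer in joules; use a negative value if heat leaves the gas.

P₁ = nRT₁/V₁ = 3.19×8.314×323/5.15 = 1660 kPa.
Polytropic n=1.28: T₂ = T₁(V₁/V₂)^(n−1) = 323×(0.239)^0.28 = 216 K; P₂ = P₁(V₁/V₂)^n = 267 kPa.
W = (P₁V₁−P₂V₂)/(n−1) = (1660×5.15−267×21.5)/0.28 = 10100 J.
ΔU = nCvΔT = 3.19×20.8×(216−323) = -7070 J.
Q = ΔU + W = 3030 J.

3030 J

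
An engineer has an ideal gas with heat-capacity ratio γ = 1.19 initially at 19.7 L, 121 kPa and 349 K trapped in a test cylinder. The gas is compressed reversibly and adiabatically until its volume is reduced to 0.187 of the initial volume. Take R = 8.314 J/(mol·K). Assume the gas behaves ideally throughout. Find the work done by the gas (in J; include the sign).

-4710 J

n = P₁V₁/(RT₁) = 121×19.7/(8.314×349) = 0.822 mol.
Adiabatic: TV^(γ−1) = const ⇒ T₂ = 349×(5.35)^0.190 = 480 K; PV^γ = const ⇒ P₂ = 890 kPa.
ΔU = nCvΔT = 0.822×43.8×(480−349) = 4710 J.
Q = 0 for an adiabatic process, so W = −ΔU = -4710 J.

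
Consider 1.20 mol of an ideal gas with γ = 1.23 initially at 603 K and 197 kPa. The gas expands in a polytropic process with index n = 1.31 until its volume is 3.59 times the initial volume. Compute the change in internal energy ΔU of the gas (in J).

-8560 J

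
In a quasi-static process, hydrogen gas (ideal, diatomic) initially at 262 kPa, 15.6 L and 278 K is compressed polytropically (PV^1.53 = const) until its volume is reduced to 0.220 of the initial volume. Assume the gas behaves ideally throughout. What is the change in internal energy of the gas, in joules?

12600 J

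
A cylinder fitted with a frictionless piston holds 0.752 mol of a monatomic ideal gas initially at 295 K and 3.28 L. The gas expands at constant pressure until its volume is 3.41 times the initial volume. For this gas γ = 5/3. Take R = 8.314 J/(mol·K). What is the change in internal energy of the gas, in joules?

P₁ = nRT₁/V₁ = 0.752×8.314×295/3.28 = 562 kPa.
Isobaric: P stays 562 kPa; V/T = const ⇒ T₂ = 1010 K, V₂ = 11.2 L.
For an ideal gas ΔU = nCvΔT with Cv = (3/2)R = 12.5 J/(mol·K).
ΔU = 0.752×12.5×(1010−295) = 6670 J.

6670 J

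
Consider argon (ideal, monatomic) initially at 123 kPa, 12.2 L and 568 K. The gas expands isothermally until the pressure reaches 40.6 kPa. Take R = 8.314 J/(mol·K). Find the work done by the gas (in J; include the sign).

1660 J

n = P₁V₁/(RT₁) = 123×12.2/(8.314×568) = 0.318 mol.
Isothermal: T stays 568 K; PV = const ⇒ V₂ = 37.0 L, P₂ = 40.6 kPa.
W = nRT ln(V₂/V₁) = 0.318×8.314×568×ln(3.03) = 1660 J.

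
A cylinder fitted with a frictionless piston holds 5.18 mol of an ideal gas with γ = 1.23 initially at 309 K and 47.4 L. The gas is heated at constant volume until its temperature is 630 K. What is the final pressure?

572 kPa

P₁ = nRT₁/V₁ = 5.18×8.314×309/47.4 = 281 kPa.
Isochoric: V stays 47.4 L; P/T = const ⇒ T₂ = 630 K, P₂ = 572 kPa.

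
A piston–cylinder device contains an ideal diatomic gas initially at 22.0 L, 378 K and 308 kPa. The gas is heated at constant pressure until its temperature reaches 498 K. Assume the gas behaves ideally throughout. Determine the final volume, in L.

Isobaric: P stays 308 kPa; V/T = const ⇒ T₂ = 498 K, V₂ = 29.0 L.

29.0 L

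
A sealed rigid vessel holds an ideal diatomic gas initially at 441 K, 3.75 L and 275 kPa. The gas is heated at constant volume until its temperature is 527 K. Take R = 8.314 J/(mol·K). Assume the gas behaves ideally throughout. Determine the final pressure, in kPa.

Isochoric: V stays 3.75 L; P/T = const ⇒ T₂ = 527 K, P₂ = 329 kPa.

329 kPa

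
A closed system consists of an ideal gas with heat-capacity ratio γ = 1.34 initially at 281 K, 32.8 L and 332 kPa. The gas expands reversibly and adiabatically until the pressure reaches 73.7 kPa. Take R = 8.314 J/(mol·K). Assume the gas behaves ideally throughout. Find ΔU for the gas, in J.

-10200 J

n = P₁V₁/(RT₁) = 332×32.8/(8.314×281) = 4.66 mol.
Adiabatic: T₂/T₁ = (P₂/P₁)^((γ−1)/γ) ⇒ T₂ = 281×(0.222)^0.254 = 192 K; V₂ = 101 L.
For an ideal gas ΔU = nCvΔT with Cv = R/(γ−1) = 24.5 J/(mol·K).
ΔU = 4.66×24.5×(192−281) = -10200 J.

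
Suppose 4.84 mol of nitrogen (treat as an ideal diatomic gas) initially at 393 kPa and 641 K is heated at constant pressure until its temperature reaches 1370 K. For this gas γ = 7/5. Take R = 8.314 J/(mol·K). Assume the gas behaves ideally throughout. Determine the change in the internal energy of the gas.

73300 J

V₁ = nRT₁/P₁ = 4.84×8.314×641/393 = 65.6 L.
Isobaric: P stays 393 kPa; V/T = const ⇒ T₂ = 1370 K, V₂ = 140 L.
For an ideal gas ΔU = nCvΔT with Cv = (5/2)R = 20.8 J/(mol·K).
ΔU = 4.84×20.8×(1370−641) = 73300 J.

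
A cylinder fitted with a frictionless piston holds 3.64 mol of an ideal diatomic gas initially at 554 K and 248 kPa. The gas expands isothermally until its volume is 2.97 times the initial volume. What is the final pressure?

83.5 kPa

V₁ = nRT₁/P₁ = 3.64×8.314×554/248 = 67.6 L.
Isothermal: T stays 554 K; PV = const ⇒ V₂ = 201 L, P₂ = 83.5 kPa.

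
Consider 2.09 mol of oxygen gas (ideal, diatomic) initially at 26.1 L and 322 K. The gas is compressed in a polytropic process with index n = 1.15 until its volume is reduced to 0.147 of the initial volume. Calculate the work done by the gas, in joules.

-12400 J

P₁ = nRT₁/V₁ = 2.09×8.314×322/26.1 = 214 kPa.
Polytropic n=1.15: T₂ = T₁(V₁/V₂)^(n−1) = 322×(6.80)^0.15 = 429 K; P₂ = P₁(V₁/V₂)^n = 1940 kPa.
W = (P₁V₁−P₂V₂)/(n−1) = (214×26.1−1940×3.84)/0.15 = -12400 J.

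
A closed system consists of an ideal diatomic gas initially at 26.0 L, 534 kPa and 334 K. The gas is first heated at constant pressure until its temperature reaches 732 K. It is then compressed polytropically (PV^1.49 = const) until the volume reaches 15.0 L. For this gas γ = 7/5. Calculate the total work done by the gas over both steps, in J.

n = P₁V₁/(RT₁) = 534×26.0/(8.314×334) = 5.00 mol.
Step 1 — Isobaric: P stays 534 kPa; V/T = const ⇒ T₂ = 732 K, V₂ = 57.0 L.
W = PΔV = 534×(57.0−26.0) kPa·L = 16500 J.
ΔU = nCvΔT = 5.00×20.8×(732−334) = 41400 J.
Q = ΔU + W = nCpΔT = 57900 J.
State after step 1: P = 534 kPa, V = 57.0 L, T = 732 K.
Step 2 — Polytropic n=1.49: T₂ = T₁(V₁/V₂)^(n−1) = 732×(3.80)^0.49 = 1410 K; P₂ = P₁(V₁/V₂)^n = 3900 kPa.
W = (P₁V₁−P₂V₂)/(n−1) = (534×57.0−3900×15.0)/0.49 = -57300 J.
ΔU = nCvΔT = 5.00×20.8×(1410−732) = 70200 J.
Q = ΔU + W = 12900 J.
Net over both steps: W = -40800 J, Q = 70800 J, ΔU = 112000 J.

-40800 J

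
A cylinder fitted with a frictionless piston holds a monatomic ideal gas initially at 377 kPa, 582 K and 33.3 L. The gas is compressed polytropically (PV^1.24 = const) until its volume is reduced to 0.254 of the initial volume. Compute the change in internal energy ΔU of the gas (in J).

7330 J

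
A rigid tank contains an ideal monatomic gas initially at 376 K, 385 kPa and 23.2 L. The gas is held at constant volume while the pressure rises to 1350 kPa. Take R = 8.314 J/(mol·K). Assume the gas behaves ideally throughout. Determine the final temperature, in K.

Isochoric: V stays 23.2 L; P/T = const ⇒ T₂ = 1320 K, P₂ = 1350 kPa.

1320 K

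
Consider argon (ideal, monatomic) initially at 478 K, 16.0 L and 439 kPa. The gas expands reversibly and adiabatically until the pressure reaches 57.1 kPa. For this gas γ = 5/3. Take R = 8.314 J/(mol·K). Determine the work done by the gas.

n = P₁V₁/(RT₁) = 439×16.0/(8.314×478) = 1.77 mol.
Adiabatic: T₂/T₁ = (P₂/P₁)^((γ−1)/γ) ⇒ T₂ = 478×(0.130)^0.400 = 211 K; V₂ = 54.4 L.
ΔU = nCvΔT = 1.77×12.5×(211−478) = -5880 J.
Q = 0 for an adiabatic process, so W = −ΔU = 5880 J.

5880 J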